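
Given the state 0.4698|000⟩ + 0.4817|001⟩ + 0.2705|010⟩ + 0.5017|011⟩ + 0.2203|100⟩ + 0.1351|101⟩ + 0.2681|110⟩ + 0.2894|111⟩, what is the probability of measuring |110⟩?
0.07188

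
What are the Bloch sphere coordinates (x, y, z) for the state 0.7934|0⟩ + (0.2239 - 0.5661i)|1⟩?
(0.3553, -0.8983, 0.2589)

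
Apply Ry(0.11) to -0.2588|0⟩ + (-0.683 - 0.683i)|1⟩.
(-0.2209 + 0.03755i)|0⟩ + (-0.6962 - 0.682i)|1⟩

Ry(0.11) = [[cos(θ/2), −sin(θ/2)], [sin(θ/2), cos(θ/2)]]; θ = 0.11, cos(θ/2) ≈ 0.998488, sin(θ/2) ≈ 0.0549723.
With a = amp(|0⟩) = -0.2588 and b = amp(|1⟩) = (-0.683 - 0.683i):
new amp(|0⟩) = (0.998488)·a + (-0.0549723)·b = (-0.2209 + 0.03755i)
new amp(|1⟩) = (0.0549723)·a + (0.998488)·b = (-0.6962 - 0.682i)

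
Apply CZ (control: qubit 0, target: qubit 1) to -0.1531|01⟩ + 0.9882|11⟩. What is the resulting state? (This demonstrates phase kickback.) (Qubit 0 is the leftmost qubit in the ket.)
-0.1531|01⟩ - 0.9882|11⟩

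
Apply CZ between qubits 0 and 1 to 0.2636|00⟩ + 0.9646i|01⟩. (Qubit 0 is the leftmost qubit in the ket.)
0.2636|00⟩ + 0.9646i|01⟩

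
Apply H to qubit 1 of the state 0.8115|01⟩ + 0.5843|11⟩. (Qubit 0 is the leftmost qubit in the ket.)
0.5738|00⟩ - 0.5738|01⟩ + 0.4132|10⟩ - 0.4132|11⟩

H on qubit 1 mixes each pair of kets that differ only in qubit 1: amplitudes (a, b) of (|…0…⟩, |…1…⟩) become ((a + b)/√2, (a − b)/√2). Kets absent from the input have amplitude 0.
(|00⟩, |01⟩): (a, b) = (0, 0.8115) → (0.5738, -0.5738)
(|10⟩, |11⟩): (a, b) = (0, 0.5843) → (0.4132, -0.4132)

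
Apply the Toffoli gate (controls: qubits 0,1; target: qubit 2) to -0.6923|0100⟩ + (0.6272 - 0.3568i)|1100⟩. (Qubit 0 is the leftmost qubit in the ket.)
-0.6923|0100⟩ + (0.6272 - 0.3568i)|1110⟩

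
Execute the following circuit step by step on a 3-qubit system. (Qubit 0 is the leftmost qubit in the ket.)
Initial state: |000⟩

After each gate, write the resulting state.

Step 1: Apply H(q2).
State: 1/√2|000⟩ + 1/√2|001⟩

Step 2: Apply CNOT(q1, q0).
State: 1/√2|000⟩ + 1/√2|001⟩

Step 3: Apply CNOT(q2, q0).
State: 1/√2|000⟩ + 1/√2|101⟩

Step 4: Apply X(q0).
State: 1/√2|001⟩ + 1/√2|100⟩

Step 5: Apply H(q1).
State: 1/2|001⟩ + 1/2|011⟩ + 1/2|100⟩ + 1/2|110⟩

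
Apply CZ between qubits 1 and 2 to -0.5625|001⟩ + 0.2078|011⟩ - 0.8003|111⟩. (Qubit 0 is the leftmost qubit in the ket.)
-0.5625|001⟩ - 0.2078|011⟩ + 0.8003|111⟩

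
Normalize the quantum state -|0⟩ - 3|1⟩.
-0.3162|0⟩ - 0.9487|1⟩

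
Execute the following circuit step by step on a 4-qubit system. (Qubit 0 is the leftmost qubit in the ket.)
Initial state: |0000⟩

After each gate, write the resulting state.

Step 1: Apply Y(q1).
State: i|0100⟩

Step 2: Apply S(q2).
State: i|0100⟩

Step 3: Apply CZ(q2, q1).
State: i|0100⟩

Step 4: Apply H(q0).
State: (1/√2)i|0100⟩ + (1/√2)i|1100⟩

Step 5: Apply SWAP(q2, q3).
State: (1/√2)i|0100⟩ + (1/√2)i|1100⟩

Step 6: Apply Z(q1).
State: -(1/√2)i|0100⟩ - (1/√2)i|1100⟩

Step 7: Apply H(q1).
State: -(1/2)i|0000⟩ + (1/2)i|0100⟩ - (1/2)i|1000⟩ + (1/2)i|1100⟩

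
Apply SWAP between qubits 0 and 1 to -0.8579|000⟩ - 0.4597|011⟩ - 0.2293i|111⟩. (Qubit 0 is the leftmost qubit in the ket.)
-0.8579|000⟩ - 0.4597|101⟩ - 0.2293i|111⟩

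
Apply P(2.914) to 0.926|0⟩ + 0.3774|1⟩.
0.926|0⟩ + (-0.3677 + 0.08515i)|1⟩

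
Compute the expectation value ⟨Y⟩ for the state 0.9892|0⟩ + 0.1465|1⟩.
0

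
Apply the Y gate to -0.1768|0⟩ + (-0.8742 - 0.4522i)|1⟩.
(-0.4522 + 0.8742i)|0⟩ - 0.1768i|1⟩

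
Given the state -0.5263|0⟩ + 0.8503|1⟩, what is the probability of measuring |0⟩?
0.277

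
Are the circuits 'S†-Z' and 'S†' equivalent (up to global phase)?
No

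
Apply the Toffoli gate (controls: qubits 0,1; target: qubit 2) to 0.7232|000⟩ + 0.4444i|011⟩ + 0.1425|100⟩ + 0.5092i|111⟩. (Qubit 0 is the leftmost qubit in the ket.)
0.7232|000⟩ + 0.4444i|011⟩ + 0.1425|100⟩ + 0.5092i|110⟩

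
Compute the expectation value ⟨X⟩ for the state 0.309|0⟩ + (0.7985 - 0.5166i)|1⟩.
0.4935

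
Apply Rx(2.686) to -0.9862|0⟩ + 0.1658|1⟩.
(-0.2227 - 0.1615i)|0⟩ + (0.03744 + 0.9607i)|1⟩

Rx(2.686) = [[cos(θ/2), −i·sin(θ/2)], [−i·sin(θ/2), cos(θ/2)]]; θ = 2.686, cos(θ/2) ≈ 0.225831, sin(θ/2) ≈ 0.974166.
With a = amp(|0⟩) = -0.9862 and b = amp(|1⟩) = 0.1658:
new amp(|0⟩) = (0.225831)·a + (-0.974166i)·b = (-0.2227 - 0.1615i)
new amp(|1⟩) = (-0.974166i)·a + (0.225831)·b = (0.03744 + 0.9607i)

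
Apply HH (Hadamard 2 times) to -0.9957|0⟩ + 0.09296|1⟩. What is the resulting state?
-0.9957|0⟩ + 0.09296|1⟩

H² = I, so an even number of Hadamards cancels: H^2 = I and the state is unchanged.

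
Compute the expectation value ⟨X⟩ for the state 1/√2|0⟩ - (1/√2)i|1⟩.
0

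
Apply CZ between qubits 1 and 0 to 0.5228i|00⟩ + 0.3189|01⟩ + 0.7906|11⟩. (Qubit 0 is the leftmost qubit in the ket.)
0.5228i|00⟩ + 0.3189|01⟩ - 0.7906|11⟩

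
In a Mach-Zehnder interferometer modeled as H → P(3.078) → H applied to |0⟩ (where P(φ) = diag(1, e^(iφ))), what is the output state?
(0.001011 + 0.03177i)|0⟩ + (0.999 - 0.03177i)|1⟩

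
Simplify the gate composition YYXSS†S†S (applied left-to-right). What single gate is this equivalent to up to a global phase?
X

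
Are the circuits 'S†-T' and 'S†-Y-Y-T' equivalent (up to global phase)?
Yes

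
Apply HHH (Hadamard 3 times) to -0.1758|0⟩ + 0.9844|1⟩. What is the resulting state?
0.5718|0⟩ - 0.8204|1⟩

H² = I, so H^3 = H: a single Hadamard. With (a, b) = (-0.1758, 0.9844), H gives ((a + b)/√2, (a − b)/√2) = (0.5718, -0.8204).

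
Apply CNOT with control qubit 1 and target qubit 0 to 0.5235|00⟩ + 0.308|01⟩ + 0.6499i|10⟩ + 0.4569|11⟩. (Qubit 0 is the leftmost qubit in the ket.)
0.5235|00⟩ + 0.4569|01⟩ + 0.6499i|10⟩ + 0.308|11⟩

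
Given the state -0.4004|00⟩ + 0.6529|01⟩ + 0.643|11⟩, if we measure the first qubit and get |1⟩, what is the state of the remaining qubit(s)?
|1⟩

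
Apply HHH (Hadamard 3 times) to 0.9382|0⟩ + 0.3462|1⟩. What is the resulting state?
0.9082|0⟩ + 0.4186|1⟩

H² = I, so H^3 = H: a single Hadamard. With (a, b) = (0.9382, 0.3462), H gives ((a + b)/√2, (a − b)/√2) = (0.9082, 0.4186).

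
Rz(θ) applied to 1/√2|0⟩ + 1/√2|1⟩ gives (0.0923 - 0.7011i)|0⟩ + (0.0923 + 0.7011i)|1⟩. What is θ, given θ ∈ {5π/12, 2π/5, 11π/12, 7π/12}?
11π/12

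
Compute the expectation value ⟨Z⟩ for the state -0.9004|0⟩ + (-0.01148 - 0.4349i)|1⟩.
0.6215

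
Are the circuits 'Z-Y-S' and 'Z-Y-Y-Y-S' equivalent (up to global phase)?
Yes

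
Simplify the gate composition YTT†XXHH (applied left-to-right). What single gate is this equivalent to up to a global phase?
Y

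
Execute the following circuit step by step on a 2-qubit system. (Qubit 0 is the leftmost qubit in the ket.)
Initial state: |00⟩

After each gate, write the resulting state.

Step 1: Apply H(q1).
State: 1/√2|00⟩ + 1/√2|01⟩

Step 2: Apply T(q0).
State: 1/√2|00⟩ + 1/√2|01⟩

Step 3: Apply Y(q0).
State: (1/√2)i|10⟩ + (1/√2)i|11⟩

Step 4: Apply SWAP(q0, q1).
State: (1/√2)i|01⟩ + (1/√2)i|11⟩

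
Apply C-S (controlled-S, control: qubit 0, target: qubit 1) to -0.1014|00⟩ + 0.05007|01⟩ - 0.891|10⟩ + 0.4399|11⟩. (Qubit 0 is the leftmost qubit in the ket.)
-0.1014|00⟩ + 0.05007|01⟩ - 0.891|10⟩ + 0.4399i|11⟩

C-S leaves the control-|0⟩ kets |00⟩, |01⟩ unchanged and applies S to qubit 1 on the control-|1⟩ pair (|10⟩, |11⟩).
S = [[1, 0], [0, i]].
With a = amp(|10⟩) = -0.891 and b = amp(|11⟩) = 0.4399:
new amp(|10⟩) = (1)·a = -0.891
new amp(|11⟩) = (i)·b = 0.4399i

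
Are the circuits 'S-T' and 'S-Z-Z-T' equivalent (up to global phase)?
Yes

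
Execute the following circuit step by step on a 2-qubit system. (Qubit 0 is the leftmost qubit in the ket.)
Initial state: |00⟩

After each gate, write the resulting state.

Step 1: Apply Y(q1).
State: i|01⟩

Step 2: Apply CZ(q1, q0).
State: i|01⟩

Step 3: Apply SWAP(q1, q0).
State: i|10⟩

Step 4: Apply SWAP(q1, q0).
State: i|01⟩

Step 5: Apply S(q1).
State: -|01⟩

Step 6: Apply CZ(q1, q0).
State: -|01⟩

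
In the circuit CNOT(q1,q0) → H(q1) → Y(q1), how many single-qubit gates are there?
2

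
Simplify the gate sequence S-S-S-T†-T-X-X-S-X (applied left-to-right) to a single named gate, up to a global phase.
X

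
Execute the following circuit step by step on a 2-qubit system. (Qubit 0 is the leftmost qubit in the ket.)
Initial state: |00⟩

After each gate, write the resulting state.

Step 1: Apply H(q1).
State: 1/√2|00⟩ + 1/√2|01⟩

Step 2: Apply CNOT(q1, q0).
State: 1/√2|00⟩ + 1/√2|11⟩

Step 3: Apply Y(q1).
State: (1/√2)i|01⟩ - (1/√2)i|10⟩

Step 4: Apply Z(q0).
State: (1/√2)i|01⟩ + (1/√2)i|10⟩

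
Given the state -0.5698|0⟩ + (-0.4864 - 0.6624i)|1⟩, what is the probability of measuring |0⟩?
0.3247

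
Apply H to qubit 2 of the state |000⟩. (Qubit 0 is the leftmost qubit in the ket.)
1/√2|000⟩ + 1/√2|001⟩

H on qubit 2 mixes each pair of kets that differ only in qubit 2: amplitudes (a, b) of (|…0…⟩, |…1…⟩) become ((a + b)/√2, (a − b)/√2). Kets absent from the input have amplitude 0.
(|000⟩, |001⟩): (a, b) = (1, 0) → (1/√2, 1/√2)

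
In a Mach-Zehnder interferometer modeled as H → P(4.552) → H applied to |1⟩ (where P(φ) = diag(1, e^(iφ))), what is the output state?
(0.5799 + 0.4936i)|0⟩ + (0.4201 - 0.4936i)|1⟩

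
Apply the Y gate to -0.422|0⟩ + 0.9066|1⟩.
-0.9066i|0⟩ - 0.422i|1⟩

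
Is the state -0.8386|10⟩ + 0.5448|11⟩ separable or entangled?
Separable

Writing the state as a|00⟩ + b|01⟩ + c|10⟩ + d|11⟩, it is a product state iff ad − bc = 0.
Here (a, b, c, d) = (0, 0, -0.8386, 0.5448): ad − bc = (0)(0.5448) − (0)(-0.8386) = 0, so the state is separable.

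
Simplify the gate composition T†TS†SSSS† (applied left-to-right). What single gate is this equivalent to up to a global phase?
S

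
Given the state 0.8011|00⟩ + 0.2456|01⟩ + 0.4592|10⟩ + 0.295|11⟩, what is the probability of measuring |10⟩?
0.2109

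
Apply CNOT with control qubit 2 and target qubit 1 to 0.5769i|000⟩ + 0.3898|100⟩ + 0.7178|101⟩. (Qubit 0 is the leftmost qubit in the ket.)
0.5769i|000⟩ + 0.3898|100⟩ + 0.7178|111⟩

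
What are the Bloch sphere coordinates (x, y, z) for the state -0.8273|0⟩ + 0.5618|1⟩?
(-0.9296, 0, 0.3688)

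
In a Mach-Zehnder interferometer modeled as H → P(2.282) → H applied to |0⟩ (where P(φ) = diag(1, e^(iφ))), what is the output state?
(0.1736 + 0.3788i)|0⟩ + (0.8264 - 0.3788i)|1⟩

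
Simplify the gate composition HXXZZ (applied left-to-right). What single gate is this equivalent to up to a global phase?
H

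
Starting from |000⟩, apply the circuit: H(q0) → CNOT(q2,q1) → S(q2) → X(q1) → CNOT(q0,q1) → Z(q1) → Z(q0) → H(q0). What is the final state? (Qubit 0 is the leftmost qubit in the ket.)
-1/2|000⟩ - 1/2|010⟩ + 1/2|100⟩ - 1/2|110⟩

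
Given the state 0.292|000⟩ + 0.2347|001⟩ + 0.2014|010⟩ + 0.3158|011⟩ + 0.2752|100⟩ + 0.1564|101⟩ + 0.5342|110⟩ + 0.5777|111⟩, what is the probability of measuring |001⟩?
0.05508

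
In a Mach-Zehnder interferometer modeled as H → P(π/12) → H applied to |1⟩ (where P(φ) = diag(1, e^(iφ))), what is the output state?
(0.01704 - 0.1294i)|0⟩ + (0.983 + 0.1294i)|1⟩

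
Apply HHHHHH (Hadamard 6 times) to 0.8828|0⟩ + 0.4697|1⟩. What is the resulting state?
0.8828|0⟩ + 0.4697|1⟩

H² = I, so an even number of Hadamards cancels: H^6 = I and the state is unchanged.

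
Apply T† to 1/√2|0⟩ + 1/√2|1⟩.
1/√2|0⟩ + (1/2 - (1/2)i)|1⟩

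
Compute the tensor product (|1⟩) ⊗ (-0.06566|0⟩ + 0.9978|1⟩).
-0.06566|10⟩ + 0.9978|11⟩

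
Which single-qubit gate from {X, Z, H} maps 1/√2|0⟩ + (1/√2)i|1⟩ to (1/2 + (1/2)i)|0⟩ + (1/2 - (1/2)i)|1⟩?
H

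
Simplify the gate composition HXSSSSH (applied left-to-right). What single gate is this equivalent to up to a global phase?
Z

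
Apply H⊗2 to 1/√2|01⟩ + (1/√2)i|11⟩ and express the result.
(1/√8 + (1/√8)i)|00⟩ + (-1/√8 - (1/√8)i)|01⟩ + (1/√8 - (1/√8)i)|10⟩ + (-1/√8 + (1/√8)i)|11⟩

H⊗2 gives amp(|y⟩) = (1/2) Σ_x (−1)^(x·y) amp(|x⟩), where x·y is the number of positions in which both x and y have a 1.
|00⟩: (1/√2 + (1/√2)i)/2 = (1/√8 + (1/√8)i)
|01⟩: (-1/√2 - (1/√2)i)/2 = (-1/√8 - (1/√8)i)
|10⟩: (1/√2 - (1/√2)i)/2 = (1/√8 - (1/√8)i)
|11⟩: (-1/√2 + (1/√2)i)/2 = (-1/√8 + (1/√8)i)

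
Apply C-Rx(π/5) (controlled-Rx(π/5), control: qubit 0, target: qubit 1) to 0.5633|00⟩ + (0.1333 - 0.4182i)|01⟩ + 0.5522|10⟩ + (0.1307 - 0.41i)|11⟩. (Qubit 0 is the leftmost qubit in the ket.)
0.5633|00⟩ + (0.1333 - 0.4182i)|01⟩ + (0.3985 - 0.04039i)|10⟩ + (0.1243 - 0.5606i)|11⟩

C-Rx(π/5) leaves the control-|0⟩ kets |00⟩, |01⟩ unchanged and applies Rx(π/5) to qubit 1 on the control-|1⟩ pair (|10⟩, |11⟩).
Rx(π/5) = [[cos(θ/2), −i·sin(θ/2)], [−i·sin(θ/2), cos(θ/2)]]; θ = π/5, cos(θ/2) ≈ 0.951057, sin(θ/2) ≈ 0.309017.
With a = amp(|10⟩) = 0.5522 and b = amp(|11⟩) = (0.1307 - 0.41i):
new amp(|10⟩) = (0.951057)·a + (-0.309017i)·b = (0.3985 - 0.04039i)
new amp(|11⟩) = (-0.309017i)·a + (0.951057)·b = (0.1243 - 0.5606i)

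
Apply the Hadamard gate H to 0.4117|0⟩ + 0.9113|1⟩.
0.9355|0⟩ - 0.3533|1⟩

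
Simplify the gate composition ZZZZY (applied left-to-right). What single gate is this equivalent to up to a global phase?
Y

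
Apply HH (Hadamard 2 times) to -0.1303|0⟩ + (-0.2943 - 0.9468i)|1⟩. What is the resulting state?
-0.1303|0⟩ + (-0.2943 - 0.9468i)|1⟩

H² = I, so an even number of Hadamards cancels: H^2 = I and the state is unchanged.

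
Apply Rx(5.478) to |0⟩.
-0.92|0⟩ - 0.3918i|1⟩

Rx(5.478) = [[cos(θ/2), −i·sin(θ/2)], [−i·sin(θ/2), cos(θ/2)]]; θ = 5.478, cos(θ/2) ≈ -0.920048, sin(θ/2) ≈ 0.391805.
With a = amp(|0⟩) = 1 and b = amp(|1⟩) = 0:
new amp(|0⟩) = (-0.920048)·a + (-0.391805i)·b = -0.92
new amp(|1⟩) = (-0.391805i)·a + (-0.920048)·b = -0.3918i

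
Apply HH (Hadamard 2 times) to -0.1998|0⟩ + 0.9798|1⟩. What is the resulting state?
-0.1998|0⟩ + 0.9798|1⟩

H² = I, so an even number of Hadamards cancels: H^2 = I and the state is unchanged.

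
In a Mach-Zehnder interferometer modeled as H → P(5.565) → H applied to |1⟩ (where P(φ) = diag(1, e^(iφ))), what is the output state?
(0.1235 + 0.329i)|0⟩ + (0.8765 - 0.329i)|1⟩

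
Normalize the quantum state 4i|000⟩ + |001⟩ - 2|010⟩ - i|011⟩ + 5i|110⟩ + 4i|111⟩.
0.504i|000⟩ + 0.126|001⟩ - 0.252|010⟩ - 0.126i|011⟩ + 0.6299i|110⟩ + 0.504i|111⟩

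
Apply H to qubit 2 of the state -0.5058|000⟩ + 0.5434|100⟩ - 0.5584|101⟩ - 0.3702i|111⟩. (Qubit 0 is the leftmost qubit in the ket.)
-0.3577|000⟩ - 0.3577|001⟩ - 0.01061|100⟩ + 0.7791|101⟩ - 0.2618i|110⟩ + 0.2618i|111⟩

H on qubit 2 mixes each pair of kets that differ only in qubit 2: amplitudes (a, b) of (|…0…⟩, |…1…⟩) become ((a + b)/√2, (a − b)/√2). Kets absent from the input have amplitude 0.
(|000⟩, |001⟩): (a, b) = (-0.5058, 0) → (-0.3577, -0.3577)
(|100⟩, |101⟩): (a, b) = (0.5434, -0.5584) → (-0.01061, 0.7791)
(|110⟩, |111⟩): (a, b) = (0, -0.3702i) → (-0.2618i, 0.2618i)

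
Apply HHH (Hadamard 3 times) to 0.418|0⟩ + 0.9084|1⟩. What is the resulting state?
0.9379|0⟩ - 0.3468|1⟩

H² = I, so H^3 = H: a single Hadamard. With (a, b) = (0.418, 0.9084), H gives ((a + b)/√2, (a − b)/√2) = (0.9379, -0.3468).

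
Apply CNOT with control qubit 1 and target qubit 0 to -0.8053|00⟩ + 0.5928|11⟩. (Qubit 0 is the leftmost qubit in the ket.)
-0.8053|00⟩ + 0.5928|01⟩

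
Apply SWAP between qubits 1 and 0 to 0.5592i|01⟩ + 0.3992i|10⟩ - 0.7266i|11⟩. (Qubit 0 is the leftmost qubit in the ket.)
0.3992i|01⟩ + 0.5592i|10⟩ - 0.7266i|11⟩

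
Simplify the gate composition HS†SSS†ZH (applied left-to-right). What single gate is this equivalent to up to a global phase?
X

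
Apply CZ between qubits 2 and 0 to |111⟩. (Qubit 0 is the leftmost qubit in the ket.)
-|111⟩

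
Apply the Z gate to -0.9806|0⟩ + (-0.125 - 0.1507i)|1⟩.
-0.9806|0⟩ + (0.125 + 0.1507i)|1⟩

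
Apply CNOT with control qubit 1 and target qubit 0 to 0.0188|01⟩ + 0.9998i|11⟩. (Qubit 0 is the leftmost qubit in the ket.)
0.9998i|01⟩ + 0.0188|11⟩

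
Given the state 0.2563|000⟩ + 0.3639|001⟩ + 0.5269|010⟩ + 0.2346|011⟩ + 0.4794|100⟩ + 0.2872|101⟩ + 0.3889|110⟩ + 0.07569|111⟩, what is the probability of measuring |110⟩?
0.1512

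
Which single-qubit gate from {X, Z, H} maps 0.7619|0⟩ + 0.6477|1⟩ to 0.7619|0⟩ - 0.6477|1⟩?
Z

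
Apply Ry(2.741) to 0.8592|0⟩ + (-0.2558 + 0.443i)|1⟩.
(0.4216 - 0.4341i)|0⟩ + (0.7911 + 0.08814i)|1⟩

Ry(2.741) = [[cos(θ/2), −sin(θ/2)], [sin(θ/2), cos(θ/2)]]; θ = 2.741, cos(θ/2) ≈ 0.19896, sin(θ/2) ≈ 0.980008.
With a = amp(|0⟩) = 0.8592 and b = amp(|1⟩) = (-0.2558 + 0.443i):
new amp(|0⟩) = (0.19896)·a + (-0.980008)·b = (0.4216 - 0.4341i)
new amp(|1⟩) = (0.980008)·a + (0.19896)·b = (0.7911 + 0.08814i)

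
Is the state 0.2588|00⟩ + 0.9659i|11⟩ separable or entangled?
Entangled

Writing the state as a|00⟩ + b|01⟩ + c|10⟩ + d|11⟩, it is a product state iff ad − bc = 0.
Here (a, b, c, d) = (0.2588, 0, 0, 0.9659i): ad − bc = (0.2588)(0.9659i) − (0)(0) = 0.25i ≠ 0, so the state is entangled.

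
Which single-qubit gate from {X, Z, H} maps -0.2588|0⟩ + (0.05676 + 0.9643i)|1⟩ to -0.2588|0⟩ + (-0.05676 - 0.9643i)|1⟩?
Z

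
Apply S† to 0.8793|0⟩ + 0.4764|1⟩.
0.8793|0⟩ - 0.4764i|1⟩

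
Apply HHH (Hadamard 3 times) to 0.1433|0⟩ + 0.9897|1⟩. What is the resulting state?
0.8012|0⟩ - 0.5985|1⟩

H² = I, so H^3 = H: a single Hadamard. With (a, b) = (0.1433, 0.9897), H gives ((a + b)/√2, (a − b)/√2) = (0.8012, -0.5985).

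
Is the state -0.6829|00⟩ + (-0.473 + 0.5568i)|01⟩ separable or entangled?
Separable

Writing the state as a|00⟩ + b|01⟩ + c|10⟩ + d|11⟩, it is a product state iff ad − bc = 0.
Here (a, b, c, d) = (-0.6829, (-0.473 + 0.5568i), 0, 0): ad − bc = (-0.6829)(0) − (-0.473 + 0.5568i)(0) = 0, so the state is separable.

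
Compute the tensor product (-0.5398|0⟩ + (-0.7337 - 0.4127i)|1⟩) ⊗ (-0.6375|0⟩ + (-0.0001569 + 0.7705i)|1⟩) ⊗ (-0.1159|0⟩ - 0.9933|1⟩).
-0.03988|000⟩ - 0.3418|001⟩ + (-0.000009816 + 0.0482i)|010⟩ + (-0.00008413 + 0.4131i)|011⟩ + (-0.05421 - 0.03049i)|100⟩ + (-0.4646 - 0.2613i)|101⟩ + (-0.03687 + 0.06551i)|110⟩ + (-0.316 + 0.5615i)|111⟩

amp(|b₁b₂…⟩) = product of the factor amplitudes for bits b₁, b₂, …; only kets whose every factor amplitude is nonzero survive.
|000⟩: (-0.5398)(-0.6375)(-0.1159) = -0.03988
|001⟩: (-0.5398)(-0.6375)(-0.9933) = -0.3418
|010⟩: (-0.5398)(-0.0001569 + 0.7705i)(-0.1159) = (-0.000009816 + 0.0482i)
|011⟩: (-0.5398)(-0.0001569 + 0.7705i)(-0.9933) = (-0.00008413 + 0.4131i)
|100⟩: (-0.7337 - 0.4127i)(-0.6375)(-0.1159) = (-0.05421 - 0.03049i)
|101⟩: (-0.7337 - 0.4127i)(-0.6375)(-0.9933) = (-0.4646 - 0.2613i)
|110⟩: (-0.7337 - 0.4127i)(-0.0001569 + 0.7705i)(-0.1159) = (-0.03687 + 0.06551i)
|111⟩: (-0.7337 - 0.4127i)(-0.0001569 + 0.7705i)(-0.9933) = (-0.316 + 0.5615i)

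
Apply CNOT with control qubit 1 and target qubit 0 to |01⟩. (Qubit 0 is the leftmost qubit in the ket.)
|11⟩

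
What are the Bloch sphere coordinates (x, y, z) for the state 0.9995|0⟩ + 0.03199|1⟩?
(0.06395, 0, 0.998)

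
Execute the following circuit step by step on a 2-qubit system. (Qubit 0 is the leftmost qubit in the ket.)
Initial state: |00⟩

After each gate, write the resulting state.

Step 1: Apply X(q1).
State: |01⟩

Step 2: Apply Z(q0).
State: |01⟩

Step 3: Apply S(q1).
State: i|01⟩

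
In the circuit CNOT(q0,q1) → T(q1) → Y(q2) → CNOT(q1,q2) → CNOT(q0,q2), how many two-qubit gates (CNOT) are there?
3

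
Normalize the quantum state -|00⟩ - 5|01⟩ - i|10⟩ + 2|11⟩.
-0.1796|00⟩ - 0.898|01⟩ - 0.1796i|10⟩ + 0.3592|11⟩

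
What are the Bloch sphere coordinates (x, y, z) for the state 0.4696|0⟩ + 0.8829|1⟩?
(0.8292, 0, -0.559)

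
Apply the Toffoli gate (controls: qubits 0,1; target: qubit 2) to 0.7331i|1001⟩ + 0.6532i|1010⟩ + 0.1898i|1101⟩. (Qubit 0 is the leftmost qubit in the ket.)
0.7331i|1001⟩ + 0.6532i|1010⟩ + 0.1898i|1111⟩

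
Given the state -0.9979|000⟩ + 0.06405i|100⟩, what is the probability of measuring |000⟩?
0.9958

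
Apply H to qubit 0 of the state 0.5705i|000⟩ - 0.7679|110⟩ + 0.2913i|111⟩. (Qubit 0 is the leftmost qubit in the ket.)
0.4034i|000⟩ - 0.543|010⟩ + 0.206i|011⟩ + 0.4034i|100⟩ + 0.543|110⟩ - 0.206i|111⟩

H on qubit 0 mixes each pair of kets that differ only in qubit 0: amplitudes (a, b) of (|…0…⟩, |…1…⟩) become ((a + b)/√2, (a − b)/√2). Kets absent from the input have amplitude 0.
(|000⟩, |100⟩): (a, b) = (0.5705i, 0) → (0.4034i, 0.4034i)
(|010⟩, |110⟩): (a, b) = (0, -0.7679) → (-0.543, 0.543)
(|011⟩, |111⟩): (a, b) = (0, 0.2913i) → (0.206i, -0.206i)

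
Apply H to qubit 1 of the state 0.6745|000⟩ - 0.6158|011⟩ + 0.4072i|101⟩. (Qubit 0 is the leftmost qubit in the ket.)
0.4769|000⟩ - 0.4354|001⟩ + 0.4769|010⟩ + 0.4354|011⟩ + 0.2879i|101⟩ + 0.2879i|111⟩

H on qubit 1 mixes each pair of kets that differ only in qubit 1: amplitudes (a, b) of (|…0…⟩, |…1…⟩) become ((a + b)/√2, (a − b)/√2). Kets absent from the input have amplitude 0.
(|000⟩, |010⟩): (a, b) = (0.6745, 0) → (0.4769, 0.4769)
(|001⟩, |011⟩): (a, b) = (0, -0.6158) → (-0.4354, 0.4354)
(|101⟩, |111⟩): (a, b) = (0.4072i, 0) → (0.2879i, 0.2879i)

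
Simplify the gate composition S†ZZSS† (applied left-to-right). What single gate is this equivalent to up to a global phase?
S†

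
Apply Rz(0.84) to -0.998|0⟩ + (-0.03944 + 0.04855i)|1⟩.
(-0.9113 + 0.4069i)|0⟩ + (-0.05581 + 0.02825i)|1⟩

Rz(0.84) = [[e^(−iθ/2), 0], [0, e^(iθ/2)]] with e^(±iθ/2) = cos(θ/2) ± i·sin(θ/2); θ = 0.84, cos(θ/2) ≈ 0.913089, sin(θ/2) ≈ 0.40776.
With a = amp(|0⟩) = -0.998 and b = amp(|1⟩) = (-0.03944 + 0.04855i):
new amp(|0⟩) = (0.913089 - 0.40776i)·a = (-0.9113 + 0.4069i)
new amp(|1⟩) = (0.913089 + 0.40776i)·b = (-0.05581 + 0.02825i)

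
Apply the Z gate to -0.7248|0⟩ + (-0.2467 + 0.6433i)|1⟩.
-0.7248|0⟩ + (0.2467 - 0.6433i)|1⟩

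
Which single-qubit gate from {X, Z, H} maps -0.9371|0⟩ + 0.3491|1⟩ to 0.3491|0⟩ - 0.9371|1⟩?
X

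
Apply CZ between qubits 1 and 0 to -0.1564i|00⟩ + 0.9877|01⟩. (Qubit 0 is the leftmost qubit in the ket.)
-0.1564i|00⟩ + 0.9877|01⟩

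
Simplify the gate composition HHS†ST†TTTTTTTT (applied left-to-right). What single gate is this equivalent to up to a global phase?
T†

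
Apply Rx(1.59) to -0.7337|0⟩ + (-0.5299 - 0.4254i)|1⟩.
(-0.8175 + 0.3783i)|0⟩ + (-0.3711 + 0.2259i)|1⟩

Rx(1.59) = [[cos(θ/2), −i·sin(θ/2)], [−i·sin(θ/2), cos(θ/2)]]; θ = 1.59, cos(θ/2) ≈ 0.700285, sin(θ/2) ≈ 0.713864.
With a = amp(|0⟩) = -0.7337 and b = amp(|1⟩) = (-0.5299 - 0.4254i):
new amp(|0⟩) = (0.700285)·a + (-0.713864i)·b = (-0.8175 + 0.3783i)
new amp(|1⟩) = (-0.713864i)·a + (0.700285)·b = (-0.3711 + 0.2259i)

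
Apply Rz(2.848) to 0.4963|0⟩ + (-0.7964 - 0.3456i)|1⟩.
(0.07259 - 0.491i)|0⟩ + (0.2254 - 0.8384i)|1⟩

Rz(2.848) = [[e^(−iθ/2), 0], [0, e^(iθ/2)]] with e^(±iθ/2) = cos(θ/2) ± i·sin(θ/2); θ = 2.848, cos(θ/2) ≈ 0.14627, sin(θ/2) ≈ 0.989245.
With a = amp(|0⟩) = 0.4963 and b = amp(|1⟩) = (-0.7964 - 0.3456i):
new amp(|0⟩) = (0.14627 - 0.989245i)·a = (0.07259 - 0.491i)
new amp(|1⟩) = (0.14627 + 0.989245i)·b = (0.2254 - 0.8384i)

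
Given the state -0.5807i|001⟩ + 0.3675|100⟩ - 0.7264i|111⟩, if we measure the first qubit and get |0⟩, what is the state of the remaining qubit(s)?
-i|01⟩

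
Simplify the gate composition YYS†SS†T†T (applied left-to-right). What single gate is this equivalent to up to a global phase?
S†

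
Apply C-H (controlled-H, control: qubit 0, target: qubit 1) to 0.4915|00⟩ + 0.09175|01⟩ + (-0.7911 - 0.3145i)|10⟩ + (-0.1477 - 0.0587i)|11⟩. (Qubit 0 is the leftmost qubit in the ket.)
0.4915|00⟩ + 0.09175|01⟩ + (-0.6638 - 0.2639i)|10⟩ + (-0.455 - 0.1809i)|11⟩

C-H leaves the control-|0⟩ kets |00⟩, |01⟩ unchanged and applies H to qubit 1 on the control-|1⟩ pair (|10⟩, |11⟩).
H = [[1/√2, 1/√2], [1/√2, -1/√2]].
With a = amp(|10⟩) = (-0.7911 - 0.3145i) and b = amp(|11⟩) = (-0.1477 - 0.0587i):
new amp(|10⟩) = (1/√2)·a + (1/√2)·b = (-0.6638 - 0.2639i)
new amp(|11⟩) = (1/√2)·a + (-1/√2)·b = (-0.455 - 0.1809i)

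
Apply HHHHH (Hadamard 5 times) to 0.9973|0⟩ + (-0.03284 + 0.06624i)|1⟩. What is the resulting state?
(0.682 + 0.04684i)|0⟩ + (0.7284 - 0.04684i)|1⟩

H² = I, so H^5 = H: a single Hadamard. With (a, b) = (0.9973, (-0.03284 + 0.06624i)), H gives ((a + b)/√2, (a − b)/√2) = ((0.682 + 0.04684i), (0.7284 - 0.04684i)).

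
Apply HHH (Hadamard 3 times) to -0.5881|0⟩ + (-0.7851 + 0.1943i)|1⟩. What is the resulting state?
(-0.971 + 0.1374i)|0⟩ + (0.1393 - 0.1374i)|1⟩

H² = I, so H^3 = H: a single Hadamard. With (a, b) = (-0.5881, (-0.7851 + 0.1943i)), H gives ((a + b)/√2, (a − b)/√2) = ((-0.971 + 0.1374i), (0.1393 - 0.1374i)).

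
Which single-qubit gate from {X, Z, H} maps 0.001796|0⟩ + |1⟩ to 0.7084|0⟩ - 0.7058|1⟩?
H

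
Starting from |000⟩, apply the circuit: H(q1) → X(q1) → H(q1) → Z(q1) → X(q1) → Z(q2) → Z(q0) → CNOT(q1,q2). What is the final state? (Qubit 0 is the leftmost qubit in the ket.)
|011⟩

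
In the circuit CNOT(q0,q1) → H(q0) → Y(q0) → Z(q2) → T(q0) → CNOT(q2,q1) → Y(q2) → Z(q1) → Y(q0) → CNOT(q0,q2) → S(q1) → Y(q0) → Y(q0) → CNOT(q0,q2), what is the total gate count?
14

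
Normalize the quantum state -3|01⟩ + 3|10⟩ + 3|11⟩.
-1/√3|01⟩ + 1/√3|10⟩ + 1/√3|11⟩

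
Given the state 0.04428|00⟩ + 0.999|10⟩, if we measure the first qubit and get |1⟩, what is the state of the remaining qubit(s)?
|0⟩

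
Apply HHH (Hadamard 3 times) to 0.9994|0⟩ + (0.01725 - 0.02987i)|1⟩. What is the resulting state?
(0.7189 - 0.02112i)|0⟩ + (0.6945 + 0.02112i)|1⟩

H² = I, so H^3 = H: a single Hadamard. With (a, b) = (0.9994, (0.01725 - 0.02987i)), H gives ((a + b)/√2, (a − b)/√2) = ((0.7189 - 0.02112i), (0.6945 + 0.02112i)).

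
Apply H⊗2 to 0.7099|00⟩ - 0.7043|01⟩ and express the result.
0.0028|00⟩ + 0.7071|01⟩ + 0.0028|10⟩ + 0.7071|11⟩

H⊗2 gives amp(|y⟩) = (1/2) Σ_x (−1)^(x·y) amp(|x⟩), where x·y is the number of positions in which both x and y have a 1.
|00⟩: (0.7099 - 0.7043)/2 = 0.0028
|01⟩: (0.7099 + 0.7043)/2 = 0.7071
|10⟩: (0.7099 - 0.7043)/2 = 0.0028
|11⟩: (0.7099 + 0.7043)/2 = 0.7071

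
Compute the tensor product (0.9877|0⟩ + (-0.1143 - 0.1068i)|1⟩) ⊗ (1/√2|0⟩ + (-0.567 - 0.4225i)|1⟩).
0.6984|00⟩ + (-0.56 - 0.4173i)|01⟩ + (-0.08082 - 0.07552i)|10⟩ + (0.01969 + 0.1088i)|11⟩

amp(|b₁b₂…⟩) = product of the factor amplitudes for bits b₁, b₂, …; only kets whose every factor amplitude is nonzero survive.
|00⟩: (0.9877)(1/√2) = 0.6984
|01⟩: (0.9877)(-0.567 - 0.4225i) = (-0.56 - 0.4173i)
|10⟩: (-0.1143 - 0.1068i)(1/√2) = (-0.08082 - 0.07552i)
|11⟩: (-0.1143 - 0.1068i)(-0.567 - 0.4225i) = (0.01969 + 0.1088i)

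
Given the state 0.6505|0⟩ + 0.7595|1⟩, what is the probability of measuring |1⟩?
0.5768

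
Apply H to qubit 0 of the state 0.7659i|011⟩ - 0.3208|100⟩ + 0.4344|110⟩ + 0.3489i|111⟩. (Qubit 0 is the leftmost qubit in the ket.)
-0.2268|000⟩ + 0.3072|010⟩ + 0.7883i|011⟩ + 0.2268|100⟩ - 0.3072|110⟩ + 0.2949i|111⟩

H on qubit 0 mixes each pair of kets that differ only in qubit 0: amplitudes (a, b) of (|…0…⟩, |…1…⟩) become ((a + b)/√2, (a − b)/√2). Kets absent from the input have amplitude 0.
(|000⟩, |100⟩): (a, b) = (0, -0.3208) → (-0.2268, 0.2268)
(|010⟩, |110⟩): (a, b) = (0, 0.4344) → (0.3072, -0.3072)
(|011⟩, |111⟩): (a, b) = (0.7659i, 0.3489i) → (0.7883i, 0.2949i)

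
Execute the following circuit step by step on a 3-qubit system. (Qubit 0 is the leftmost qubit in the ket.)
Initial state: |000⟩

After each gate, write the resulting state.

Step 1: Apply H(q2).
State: 1/√2|000⟩ + 1/√2|001⟩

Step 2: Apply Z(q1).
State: 1/√2|000⟩ + 1/√2|001⟩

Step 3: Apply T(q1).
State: 1/√2|000⟩ + 1/√2|001⟩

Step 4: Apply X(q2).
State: 1/√2|000⟩ + 1/√2|001⟩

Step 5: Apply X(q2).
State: 1/√2|000⟩ + 1/√2|001⟩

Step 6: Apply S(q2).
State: 1/√2|000⟩ + (1/√2)i|001⟩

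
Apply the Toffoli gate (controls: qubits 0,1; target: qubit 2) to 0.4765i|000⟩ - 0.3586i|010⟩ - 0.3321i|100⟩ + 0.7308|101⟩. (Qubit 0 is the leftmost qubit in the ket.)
0.4765i|000⟩ - 0.3586i|010⟩ - 0.3321i|100⟩ + 0.7308|101⟩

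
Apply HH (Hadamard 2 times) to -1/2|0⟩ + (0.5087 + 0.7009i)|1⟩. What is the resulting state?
-1/2|0⟩ + (0.5087 + 0.7009i)|1⟩

H² = I, so an even number of Hadamards cancels: H^2 = I and the state is unchanged.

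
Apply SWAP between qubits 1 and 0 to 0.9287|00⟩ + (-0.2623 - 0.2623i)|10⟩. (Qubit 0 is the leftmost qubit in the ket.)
0.9287|00⟩ + (-0.2623 - 0.2623i)|01⟩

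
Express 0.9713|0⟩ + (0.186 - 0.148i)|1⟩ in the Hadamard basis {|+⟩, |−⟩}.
(0.8183 - 0.1047i)|+⟩ + (0.5553 + 0.1047i)|−⟩

With |ψ⟩ = α|0⟩ + β|1⟩, the Hadamard-basis coefficients are ⟨+|ψ⟩ = (α + β)/√2 and ⟨−|ψ⟩ = (α − β)/√2.
Here α = 0.9713, β = (0.186 - 0.148i): (α + β)/√2 = (0.8183 - 0.1047i), (α − β)/√2 = (0.5553 + 0.1047i).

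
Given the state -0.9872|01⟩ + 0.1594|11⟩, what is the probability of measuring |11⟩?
0.02541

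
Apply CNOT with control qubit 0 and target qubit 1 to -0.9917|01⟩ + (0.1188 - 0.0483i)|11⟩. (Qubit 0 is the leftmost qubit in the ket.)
-0.9917|01⟩ + (0.1188 - 0.0483i)|10⟩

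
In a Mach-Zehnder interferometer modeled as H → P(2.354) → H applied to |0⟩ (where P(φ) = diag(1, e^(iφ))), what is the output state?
(0.1472 + 0.3543i)|0⟩ + (0.8528 - 0.3543i)|1⟩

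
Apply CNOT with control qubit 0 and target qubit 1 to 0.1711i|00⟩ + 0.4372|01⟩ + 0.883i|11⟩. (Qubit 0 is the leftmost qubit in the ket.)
0.1711i|00⟩ + 0.4372|01⟩ + 0.883i|10⟩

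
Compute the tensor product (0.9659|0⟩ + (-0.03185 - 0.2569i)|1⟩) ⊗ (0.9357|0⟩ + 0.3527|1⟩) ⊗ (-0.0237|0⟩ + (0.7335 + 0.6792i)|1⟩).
-0.02142|000⟩ + (0.6629 + 0.6139i)|001⟩ - 0.008074|010⟩ + (0.2499 + 0.2314i)|011⟩ + (0.0007063 + 0.005697i)|100⟩ + (0.1414 - 0.1966i)|101⟩ + (0.0002662 + 0.002147i)|110⟩ + (0.0533 - 0.07409i)|111⟩

amp(|b₁b₂…⟩) = product of the factor amplitudes for bits b₁, b₂, …; only kets whose every factor amplitude is nonzero survive.
|000⟩: (0.9659)(0.9357)(-0.0237) = -0.02142
|001⟩: (0.9659)(0.9357)(0.7335 + 0.6792i) = (0.6629 + 0.6139i)
|010⟩: (0.9659)(0.3527)(-0.0237) = -0.008074
|011⟩: (0.9659)(0.3527)(0.7335 + 0.6792i) = (0.2499 + 0.2314i)
|100⟩: (-0.03185 - 0.2569i)(0.9357)(-0.0237) = (0.0007063 + 0.005697i)
|101⟩: (-0.03185 - 0.2569i)(0.9357)(0.7335 + 0.6792i) = (0.1414 - 0.1966i)
|110⟩: (-0.03185 - 0.2569i)(0.3527)(-0.0237) = (0.0002662 + 0.002147i)
|111⟩: (-0.03185 - 0.2569i)(0.3527)(0.7335 + 0.6792i) = (0.0533 - 0.07409i)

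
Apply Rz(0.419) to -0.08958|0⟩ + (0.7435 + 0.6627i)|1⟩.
(-0.08762 + 0.01863i)|0⟩ + (0.5894 + 0.8028i)|1⟩

Rz(0.419) = [[e^(−iθ/2), 0], [0, e^(iθ/2)]] with e^(±iθ/2) = cos(θ/2) ± i·sin(θ/2); θ = 0.419, cos(θ/2) ≈ 0.978135, sin(θ/2) ≈ 0.207971.
With a = amp(|0⟩) = -0.08958 and b = amp(|1⟩) = (0.7435 + 0.6627i):
new amp(|0⟩) = (0.978135 - 0.207971i)·a = (-0.08762 + 0.01863i)
new amp(|1⟩) = (0.978135 + 0.207971i)·b = (0.5894 + 0.8028i)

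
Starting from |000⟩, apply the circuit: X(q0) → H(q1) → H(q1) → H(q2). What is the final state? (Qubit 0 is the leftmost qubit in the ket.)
1/√2|100⟩ + 1/√2|101⟩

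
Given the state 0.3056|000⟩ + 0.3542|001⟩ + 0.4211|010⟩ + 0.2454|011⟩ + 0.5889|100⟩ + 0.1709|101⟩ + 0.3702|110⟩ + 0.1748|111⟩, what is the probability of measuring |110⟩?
0.137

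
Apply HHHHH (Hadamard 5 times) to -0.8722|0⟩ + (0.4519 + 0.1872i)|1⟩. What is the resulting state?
(-0.2972 + 0.1324i)|0⟩ + (-0.9363 - 0.1324i)|1⟩

H² = I, so H^5 = H: a single Hadamard. With (a, b) = (-0.8722, (0.4519 + 0.1872i)), H gives ((a + b)/√2, (a − b)/√2) = ((-0.2972 + 0.1324i), (-0.9363 - 0.1324i)).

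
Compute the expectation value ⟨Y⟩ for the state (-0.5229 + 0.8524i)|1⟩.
0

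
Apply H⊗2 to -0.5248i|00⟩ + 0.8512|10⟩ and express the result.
(0.4256 - 0.2624i)|00⟩ + (0.4256 - 0.2624i)|01⟩ + (-0.4256 - 0.2624i)|10⟩ + (-0.4256 - 0.2624i)|11⟩

H⊗2 gives amp(|y⟩) = (1/2) Σ_x (−1)^(x·y) amp(|x⟩), where x·y is the number of positions in which both x and y have a 1.
|00⟩: (-0.5248i + 0.8512)/2 = (0.4256 - 0.2624i)
|01⟩: (-0.5248i + 0.8512)/2 = (0.4256 - 0.2624i)
|10⟩: (-0.5248i - 0.8512)/2 = (-0.4256 - 0.2624i)
|11⟩: (-0.5248i - 0.8512)/2 = (-0.4256 - 0.2624i)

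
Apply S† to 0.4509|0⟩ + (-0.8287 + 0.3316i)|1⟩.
0.4509|0⟩ + (0.3316 + 0.8287i)|1⟩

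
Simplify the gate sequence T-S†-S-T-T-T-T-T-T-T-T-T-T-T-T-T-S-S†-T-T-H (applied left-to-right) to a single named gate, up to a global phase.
H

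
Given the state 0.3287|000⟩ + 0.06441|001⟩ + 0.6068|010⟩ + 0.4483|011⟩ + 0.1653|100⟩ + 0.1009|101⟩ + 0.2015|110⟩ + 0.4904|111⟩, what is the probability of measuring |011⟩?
0.201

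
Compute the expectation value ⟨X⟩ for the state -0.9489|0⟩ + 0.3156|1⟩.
-0.5989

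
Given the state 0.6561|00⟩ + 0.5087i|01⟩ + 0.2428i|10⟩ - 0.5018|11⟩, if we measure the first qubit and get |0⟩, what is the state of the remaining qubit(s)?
0.7903|0⟩ + 0.6127i|1⟩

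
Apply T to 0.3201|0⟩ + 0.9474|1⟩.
0.3201|0⟩ + (0.6699 + 0.6699i)|1⟩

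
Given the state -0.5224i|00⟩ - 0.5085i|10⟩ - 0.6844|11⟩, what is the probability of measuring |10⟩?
0.2586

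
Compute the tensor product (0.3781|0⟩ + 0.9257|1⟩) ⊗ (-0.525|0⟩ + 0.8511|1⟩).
-0.1985|00⟩ + 0.3218|01⟩ - 0.486|10⟩ + 0.7879|11⟩

amp(|b₁b₂…⟩) = product of the factor amplitudes for bits b₁, b₂, …; only kets whose every factor amplitude is nonzero survive.
|00⟩: (0.3781)(-0.525) = -0.1985
|01⟩: (0.3781)(0.8511) = 0.3218
|10⟩: (0.9257)(-0.525) = -0.486
|11⟩: (0.9257)(0.8511) = 0.7879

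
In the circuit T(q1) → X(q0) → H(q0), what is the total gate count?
3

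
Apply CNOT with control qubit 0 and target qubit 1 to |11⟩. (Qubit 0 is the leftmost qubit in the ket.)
|10⟩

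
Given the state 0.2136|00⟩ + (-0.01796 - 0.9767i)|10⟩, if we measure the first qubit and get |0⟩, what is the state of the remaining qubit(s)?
|0⟩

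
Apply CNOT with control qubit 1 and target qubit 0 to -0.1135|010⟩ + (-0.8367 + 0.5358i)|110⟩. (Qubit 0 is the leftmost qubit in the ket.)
(-0.8367 + 0.5358i)|010⟩ - 0.1135|110⟩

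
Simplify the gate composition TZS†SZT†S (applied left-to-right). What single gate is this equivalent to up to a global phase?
S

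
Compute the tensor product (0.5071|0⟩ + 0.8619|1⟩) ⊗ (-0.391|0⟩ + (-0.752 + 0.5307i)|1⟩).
-0.1983|00⟩ + (-0.3813 + 0.2691i)|01⟩ - 0.337|10⟩ + (-0.6481 + 0.4574i)|11⟩

amp(|b₁b₂…⟩) = product of the factor amplitudes for bits b₁, b₂, …; only kets whose every factor amplitude is nonzero survive.
|00⟩: (0.5071)(-0.391) = -0.1983
|01⟩: (0.5071)(-0.752 + 0.5307i) = (-0.3813 + 0.2691i)
|10⟩: (0.8619)(-0.391) = -0.337
|11⟩: (0.8619)(-0.752 + 0.5307i) = (-0.6481 + 0.4574i)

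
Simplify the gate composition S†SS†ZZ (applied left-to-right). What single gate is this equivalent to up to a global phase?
S†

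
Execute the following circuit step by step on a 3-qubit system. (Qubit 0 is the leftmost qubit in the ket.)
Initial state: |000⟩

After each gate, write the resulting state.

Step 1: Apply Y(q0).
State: i|100⟩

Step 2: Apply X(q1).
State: i|110⟩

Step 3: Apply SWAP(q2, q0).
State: i|011⟩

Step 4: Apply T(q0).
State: i|011⟩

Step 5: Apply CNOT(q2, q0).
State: i|111⟩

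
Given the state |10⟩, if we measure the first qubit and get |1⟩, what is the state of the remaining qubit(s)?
|0⟩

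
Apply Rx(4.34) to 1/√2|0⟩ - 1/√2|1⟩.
(-0.3988 + 0.5839i)|0⟩ + (0.3988 - 0.5839i)|1⟩

Rx(4.34) = [[cos(θ/2), −i·sin(θ/2)], [−i·sin(θ/2), cos(θ/2)]]; θ = 4.34, cos(θ/2) ≈ -0.563985, sin(θ/2) ≈ 0.825785.
With a = amp(|0⟩) = 1/√2 and b = amp(|1⟩) = -1/√2:
new amp(|0⟩) = (-0.563985)·a + (-0.825785i)·b = (-0.3988 + 0.5839i)
new amp(|1⟩) = (-0.825785i)·a + (-0.563985)·b = (0.3988 - 0.5839i)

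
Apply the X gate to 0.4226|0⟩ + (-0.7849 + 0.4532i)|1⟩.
(-0.7849 + 0.4532i)|0⟩ + 0.4226|1⟩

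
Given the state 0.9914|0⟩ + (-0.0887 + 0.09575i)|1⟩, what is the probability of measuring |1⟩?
0.01704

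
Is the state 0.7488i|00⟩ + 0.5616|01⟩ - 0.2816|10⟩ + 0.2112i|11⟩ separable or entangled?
Separable

Writing the state as a|00⟩ + b|01⟩ + c|10⟩ + d|11⟩, it is a product state iff ad − bc = 0.
Here (a, b, c, d) = (0.7488i, 0.5616, -0.2816, 0.2112i): ad − bc = (0.7488i)(0.2112i) − (0.5616)(-0.2816) = 0, so the state is separable.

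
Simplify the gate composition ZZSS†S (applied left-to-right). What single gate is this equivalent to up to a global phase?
S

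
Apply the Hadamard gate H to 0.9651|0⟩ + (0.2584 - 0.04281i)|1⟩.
(0.8651 - 0.03027i)|0⟩ + (0.4997 + 0.03027i)|1⟩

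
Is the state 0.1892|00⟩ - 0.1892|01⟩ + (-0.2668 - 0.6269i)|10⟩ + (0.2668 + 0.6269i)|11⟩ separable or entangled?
Separable

Writing the state as a|00⟩ + b|01⟩ + c|10⟩ + d|11⟩, it is a product state iff ad − bc = 0.
Here (a, b, c, d) = (0.1892, -0.1892, (-0.2668 - 0.6269i), (0.2668 + 0.6269i)): ad − bc = (0.1892)(0.2668 + 0.6269i) − (-0.1892)(-0.2668 - 0.6269i) = 0, so the state is separable.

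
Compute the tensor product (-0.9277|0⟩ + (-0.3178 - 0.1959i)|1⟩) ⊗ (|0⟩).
-0.9277|00⟩ + (-0.3178 - 0.1959i)|10⟩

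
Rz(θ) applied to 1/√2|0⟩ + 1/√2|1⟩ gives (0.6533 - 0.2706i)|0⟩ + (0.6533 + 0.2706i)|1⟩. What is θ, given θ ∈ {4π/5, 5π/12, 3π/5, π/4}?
π/4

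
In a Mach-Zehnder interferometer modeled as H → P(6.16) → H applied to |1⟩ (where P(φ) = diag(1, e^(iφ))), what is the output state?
(0.003789 + 0.06144i)|0⟩ + (0.9962 - 0.06144i)|1⟩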